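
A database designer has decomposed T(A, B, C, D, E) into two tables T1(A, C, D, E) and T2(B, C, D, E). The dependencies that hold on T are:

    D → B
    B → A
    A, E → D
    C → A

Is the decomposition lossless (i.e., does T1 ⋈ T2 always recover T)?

Common attributes: T1 ∩ T2 = {C, D, E}.
Closure of {C, D, E}: D → B applies, adding B; B → A applies, adding A. So (C, D, E)⁺ = {A, B, C, D, E}.
This closure contains every attribute of T1, so T1 ∩ T2 → T1. The join is lossless.

Yes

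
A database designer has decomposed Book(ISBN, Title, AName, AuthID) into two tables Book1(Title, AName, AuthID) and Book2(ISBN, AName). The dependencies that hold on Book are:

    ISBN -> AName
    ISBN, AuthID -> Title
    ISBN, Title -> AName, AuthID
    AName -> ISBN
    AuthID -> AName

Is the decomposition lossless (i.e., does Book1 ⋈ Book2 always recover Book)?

Common attributes: Book1 ∩ Book2 = {AName}.
Closure of {AName}: AName → ISBN applies, adding ISBN. So (AName)⁺ = {ISBN, AName}.
This closure contains every attribute of Book2, so Book1 ∩ Book2 → Book2. The join is lossless.

Yes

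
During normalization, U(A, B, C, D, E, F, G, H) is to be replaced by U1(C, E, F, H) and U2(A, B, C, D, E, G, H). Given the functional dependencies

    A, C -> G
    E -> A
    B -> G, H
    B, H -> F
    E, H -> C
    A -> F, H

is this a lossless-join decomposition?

Yes

Common attributes: U1 ∩ U2 = {C, E, H}.
Closure of {C, E, H}: E → A applies, adding A; A → F, H applies, adding F; A, C → G applies, adding G. So (C, E, H)⁺ = {A, C, E, F, G, H}.
This closure contains every attribute of U1, so U1 ∩ U2 → U1. The join is lossless.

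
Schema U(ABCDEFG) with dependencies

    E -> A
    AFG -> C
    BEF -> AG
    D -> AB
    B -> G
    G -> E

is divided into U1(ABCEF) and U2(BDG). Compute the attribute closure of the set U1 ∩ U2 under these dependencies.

ABEG

U1 ∩ U2 = {B}.
B → G applies, adding G
G → E applies, adding E
E → A applies, adding A
Closure: {ABEG}.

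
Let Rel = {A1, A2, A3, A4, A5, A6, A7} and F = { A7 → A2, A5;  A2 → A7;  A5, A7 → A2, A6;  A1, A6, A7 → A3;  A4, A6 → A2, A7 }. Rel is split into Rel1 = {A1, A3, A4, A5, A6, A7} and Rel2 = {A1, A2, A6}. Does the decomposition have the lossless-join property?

No

Common attributes: Rel1 ∩ Rel2 = {A1, A6}.
No dependency enlarges {A1, A6}, so (A1, A6)⁺ = {A1, A6}.
The closure contains neither all of Rel1 = {A1, A3, A4, A5, A6, A7} nor all of Rel2 = {A1, A2, A6}, so the common attributes are not a superkey of either fragment. The join is lossy.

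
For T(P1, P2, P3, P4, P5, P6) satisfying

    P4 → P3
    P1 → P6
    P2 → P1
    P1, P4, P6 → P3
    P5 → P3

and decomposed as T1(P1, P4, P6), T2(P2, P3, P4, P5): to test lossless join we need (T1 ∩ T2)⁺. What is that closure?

T1 ∩ T2 = {P4}.
P4 → P3 applies, adding P3
Closure: {P3, P4}.

P3, P4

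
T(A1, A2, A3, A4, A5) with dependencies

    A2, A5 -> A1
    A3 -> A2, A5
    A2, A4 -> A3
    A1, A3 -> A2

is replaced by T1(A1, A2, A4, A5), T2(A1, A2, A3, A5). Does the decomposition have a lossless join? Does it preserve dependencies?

lossy and not dependency-preserving

Lossless test: (A1, A2, A5)⁺ = {A1, A2, A5}, which is a superkey of neither fragment — lossy.
Dependency preservation: the restricted closure of {A2, A4} across the fragments never reaches {A3}, so A2, A4 → A3 cannot be enforced without a join — not preserved.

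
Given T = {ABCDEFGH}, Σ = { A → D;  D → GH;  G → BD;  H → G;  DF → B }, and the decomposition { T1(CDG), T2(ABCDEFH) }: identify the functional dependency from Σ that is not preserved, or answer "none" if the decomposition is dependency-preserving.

none

A → D lies within T2.
D → GH: restricted closure across fragments reaches GH.
G → BD: restricted closure across fragments reaches BD.
H → G: restricted closure across fragments reaches G.
DF → B lies within T2.
Every dependency is enforceable on the fragments, so the decomposition is dependency-preserving.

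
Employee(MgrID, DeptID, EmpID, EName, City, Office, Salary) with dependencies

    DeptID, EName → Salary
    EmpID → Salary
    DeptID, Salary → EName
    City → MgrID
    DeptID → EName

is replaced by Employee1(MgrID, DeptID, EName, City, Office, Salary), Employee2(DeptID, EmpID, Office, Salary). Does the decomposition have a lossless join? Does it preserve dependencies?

lossy but dependency-preserving

Lossless test: (DeptID, Office, Salary)⁺ = {DeptID, EName, Office, Salary}, which is a superkey of neither fragment — lossy.
Dependency preservation: every FD's attributes lie within a single fragment, so each can be enforced locally — preserved.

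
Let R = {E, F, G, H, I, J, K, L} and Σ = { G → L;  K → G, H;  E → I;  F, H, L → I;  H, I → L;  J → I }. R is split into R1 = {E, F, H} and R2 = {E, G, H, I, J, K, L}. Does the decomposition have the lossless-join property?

Common attributes: R1 ∩ R2 = {E, H}.
Closure of {E, H}: E → I applies, adding I; H, I → L applies, adding L. So (E, H)⁺ = {E, H, I, L}.
The closure contains neither all of R1 = {E, F, H} nor all of R2 = {E, G, H, I, J, K, L}, so the common attributes are not a superkey of either fragment. The join is lossy.

No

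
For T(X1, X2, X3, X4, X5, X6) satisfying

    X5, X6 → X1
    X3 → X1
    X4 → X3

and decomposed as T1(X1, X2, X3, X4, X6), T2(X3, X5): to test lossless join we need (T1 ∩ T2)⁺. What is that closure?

X1, X3

T1 ∩ T2 = {X3}.
X3 → X1 applies, adding X1
Closure: {X1, X3}.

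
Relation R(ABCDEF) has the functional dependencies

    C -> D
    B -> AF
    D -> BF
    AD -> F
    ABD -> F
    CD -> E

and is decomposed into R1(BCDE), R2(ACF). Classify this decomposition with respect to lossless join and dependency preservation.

lossless but not dependency-preserving

Lossless test: (C)⁺ = {ABCDEF}, which contains all of one fragment — lossless.
Dependency preservation: the restricted closure of {B} across the fragments never reaches {AF}, so B → AF cannot be enforced without a join — not preserved.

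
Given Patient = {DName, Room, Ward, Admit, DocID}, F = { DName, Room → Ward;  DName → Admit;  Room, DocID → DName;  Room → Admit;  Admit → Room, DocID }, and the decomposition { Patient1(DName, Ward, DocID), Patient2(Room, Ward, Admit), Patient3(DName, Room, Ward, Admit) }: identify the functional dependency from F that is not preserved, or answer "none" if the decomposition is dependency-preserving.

none

DName, Room → Ward lies within Patient3.
DName → Admit lies within Patient3.
Room, DocID → DName: restricted closure across fragments reaches DName.
Room → Admit lies within Patient2.
Admit → Room, DocID: restricted closure across fragments reaches Room, DocID.
Every dependency is enforceable on the fragments, so the decomposition is dependency-preserving.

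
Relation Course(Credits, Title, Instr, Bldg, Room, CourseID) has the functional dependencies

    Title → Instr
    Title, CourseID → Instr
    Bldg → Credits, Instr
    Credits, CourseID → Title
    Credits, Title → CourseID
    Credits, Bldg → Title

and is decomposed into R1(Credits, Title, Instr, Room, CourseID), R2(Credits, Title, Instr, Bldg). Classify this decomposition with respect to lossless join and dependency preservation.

lossy but dependency-preserving

Lossless test: (Credits, Title, Instr)⁺ = {Credits, Title, Instr, CourseID}, which is a superkey of neither fragment — lossy.
Dependency preservation: every FD's attributes lie within a single fragment, so each can be enforced locally — preserved.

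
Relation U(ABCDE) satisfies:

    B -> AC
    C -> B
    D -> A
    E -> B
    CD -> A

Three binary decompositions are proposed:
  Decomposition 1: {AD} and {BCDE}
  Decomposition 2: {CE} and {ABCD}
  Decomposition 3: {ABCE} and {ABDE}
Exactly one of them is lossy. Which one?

Decomposition 2

Decomposition 1: common = {D}, closure = {AD} → lossless.
Decomposition 2: common = {C}, closure = {ABC} → lossy.
Decomposition 3: common = {ABE}, closure = {ABCE} → lossless.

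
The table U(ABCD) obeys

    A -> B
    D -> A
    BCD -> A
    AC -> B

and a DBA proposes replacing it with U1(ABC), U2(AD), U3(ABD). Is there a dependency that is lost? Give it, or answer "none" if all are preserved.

A → B lies within U1.
D → A lies within U2.
BCD → A: restricted closure across fragments reaches A.
AC → B lies within U1.
Every dependency is enforceable on the fragments, so the decomposition is dependency-preserving.

none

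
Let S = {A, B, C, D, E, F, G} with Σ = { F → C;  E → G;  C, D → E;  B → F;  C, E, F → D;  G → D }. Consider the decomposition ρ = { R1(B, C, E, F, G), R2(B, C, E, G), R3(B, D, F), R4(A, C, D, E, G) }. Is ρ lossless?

Chase test. Columns are A, B, C, D, E, F, G; row i has aⱼ where attribute j ∈ Ri, else bᵢⱼ.
Initial tableau (one row per fragment):
  row 1: b11 a2 a3 b14 a5 a6 a7
  row 2: b21 a2 a3 b24 a5 b26 a7
  row 3: b31 a2 b33 a4 b35 a6 b37
  row 4: a1 b42 a3 a4 a5 b46 a7
Rows 1 and 3 agree on F; apply F→C and equate their C entries.
Rows 3 and 4 agree on C, D; apply C, D→E and equate their E entries.
Rows 1 and 2 agree on B; apply B→F and equate their F entries.
Rows 1 and 2 agree on C, E, F; apply C, E, F→D and equate their D entries.
Rows 1 and 3 agree on C, E, F; apply C, E, F→D and equate their D entries.
Rows 1 and 3 agree on E; apply E→G and equate their G entries.
No row becomes fully distinguished — the join is lossy.

No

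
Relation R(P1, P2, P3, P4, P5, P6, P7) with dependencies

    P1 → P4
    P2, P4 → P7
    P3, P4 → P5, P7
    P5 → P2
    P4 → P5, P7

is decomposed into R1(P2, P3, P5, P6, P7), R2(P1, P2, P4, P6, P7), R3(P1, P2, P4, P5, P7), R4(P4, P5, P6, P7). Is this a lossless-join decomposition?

Chase test. Columns are P1, P2, P3, P4, P5, P6, P7; row i has aⱼ where attribute j ∈ Ri, else bᵢⱼ.
Initial tableau (one row per fragment):
  row 1: b11 a2 a3 b14 a5 a6 a7
  row 2: a1 a2 b23 a4 b25 a6 a7
  row 3: a1 a2 b33 a4 a5 b36 a7
  row 4: b41 b42 b43 a4 a5 a6 a7
Rows 1 and 4 agree on P5; apply P5→P2 and equate their P2 entries.
Rows 2 and 3 agree on P4; apply P4→P5, P7 and equate their P5, P7 entries.
No row becomes fully distinguished — the join is lossy.

No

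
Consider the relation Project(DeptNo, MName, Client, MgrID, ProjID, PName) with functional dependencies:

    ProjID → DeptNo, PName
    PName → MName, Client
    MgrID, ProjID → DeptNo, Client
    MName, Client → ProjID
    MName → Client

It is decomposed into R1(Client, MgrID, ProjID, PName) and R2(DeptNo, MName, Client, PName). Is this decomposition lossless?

Yes

Common attributes: R1 ∩ R2 = {Client, PName}.
Closure of {Client, PName}: PName → MName, Client applies, adding MName; MName, Client → ProjID applies, adding ProjID; ProjID → DeptNo, PName applies, adding DeptNo. So (Client, PName)⁺ = {DeptNo, MName, Client, ProjID, PName}.
This closure contains every attribute of R2, so R1 ∩ R2 → R2. The join is lossless.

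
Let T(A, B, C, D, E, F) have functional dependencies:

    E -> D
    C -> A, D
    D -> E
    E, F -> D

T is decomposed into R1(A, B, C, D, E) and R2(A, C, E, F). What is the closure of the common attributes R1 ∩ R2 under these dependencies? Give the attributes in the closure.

A, C, D, E

R1 ∩ R2 = {A, C, E}.
E → D applies, adding D
Closure: {A, C, D, E}.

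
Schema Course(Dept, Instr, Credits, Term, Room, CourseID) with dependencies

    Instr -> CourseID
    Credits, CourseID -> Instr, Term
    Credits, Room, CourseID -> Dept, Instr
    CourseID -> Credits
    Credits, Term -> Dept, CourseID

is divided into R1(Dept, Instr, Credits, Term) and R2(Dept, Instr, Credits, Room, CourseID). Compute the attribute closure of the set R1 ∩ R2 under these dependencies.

Dept, Instr, Credits, Term, CourseID

R1 ∩ R2 = {Dept, Instr, Credits}.
Instr → CourseID applies, adding CourseID
Credits, CourseID → Instr, Term applies, adding Term
Closure: {Dept, Instr, Credits, Term, CourseID}.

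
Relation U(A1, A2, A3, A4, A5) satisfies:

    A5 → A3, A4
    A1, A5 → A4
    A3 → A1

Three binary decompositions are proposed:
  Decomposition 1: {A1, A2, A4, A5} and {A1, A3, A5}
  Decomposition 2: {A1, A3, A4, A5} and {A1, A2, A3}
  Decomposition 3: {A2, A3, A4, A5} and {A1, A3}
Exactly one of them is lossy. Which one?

Decomposition 1: common = {A1, A5}, closure = {A1, A3, A4, A5} → lossless.
Decomposition 2: common = {A1, A3}, closure = {A1, A3} → lossy.
Decomposition 3: common = {A3}, closure = {A1, A3} → lossless.

Decomposition 2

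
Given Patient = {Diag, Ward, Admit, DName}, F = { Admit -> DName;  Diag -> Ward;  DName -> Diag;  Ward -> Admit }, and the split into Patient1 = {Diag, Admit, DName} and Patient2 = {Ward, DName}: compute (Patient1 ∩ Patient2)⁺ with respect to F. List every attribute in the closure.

Diag, Ward, Admit, DName

Patient1 ∩ Patient2 = {DName}.
DName → Diag applies, adding Diag
Diag → Ward applies, adding Ward
Ward → Admit applies, adding Admit
Closure: {Diag, Ward, Admit, DName}.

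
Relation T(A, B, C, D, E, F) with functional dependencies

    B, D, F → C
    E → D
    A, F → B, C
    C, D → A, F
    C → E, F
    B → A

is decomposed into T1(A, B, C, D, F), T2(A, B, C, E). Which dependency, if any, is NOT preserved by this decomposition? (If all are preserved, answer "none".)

E → D

Check E → D: no single fragment contains all of {D, E}, and the restricted closure of {E} across the fragments never reaches {D}.
B, D, F → C is preserved.
A, F → B, C is preserved.
C, D → A, F is preserved.
C → E, F is preserved.
B → A is preserved.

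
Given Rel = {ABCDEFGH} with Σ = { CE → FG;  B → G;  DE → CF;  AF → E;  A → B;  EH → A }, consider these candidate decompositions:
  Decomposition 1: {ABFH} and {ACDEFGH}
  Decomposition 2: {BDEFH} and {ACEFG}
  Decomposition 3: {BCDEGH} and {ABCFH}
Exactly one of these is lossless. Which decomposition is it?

Decomposition 1

Decomposition 1: common = {AFH}, closure = {ABEFGH} → lossless.
Decomposition 2: common = {EF}, closure = {EF} → lossy.
Decomposition 3: common = {BCH}, closure = {BCGH} → lossy.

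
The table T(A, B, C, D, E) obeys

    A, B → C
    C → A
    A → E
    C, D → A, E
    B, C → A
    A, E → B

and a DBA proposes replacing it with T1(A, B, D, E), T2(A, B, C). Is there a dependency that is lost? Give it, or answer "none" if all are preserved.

A, B → C lies within T2.
C → A lies within T2.
A → E lies within T1.
C, D → A, E: restricted closure across fragments reaches A, E.
B, C → A lies within T2.
A, E → B lies within T1.
Every dependency is enforceable on the fragments, so the decomposition is dependency-preserving.

none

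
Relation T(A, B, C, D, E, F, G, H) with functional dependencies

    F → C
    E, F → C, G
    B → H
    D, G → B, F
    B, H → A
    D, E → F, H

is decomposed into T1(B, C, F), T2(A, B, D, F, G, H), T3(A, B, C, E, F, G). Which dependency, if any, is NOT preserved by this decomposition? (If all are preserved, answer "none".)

Check D, E → F, H: no single fragment contains all of {D, E, F, H}, and the restricted closure of {D, E} across the fragments never reaches {F, H}.
F → C is preserved.
E, F → C, G is preserved.
B → H is preserved.
D, G → B, F is preserved.
B, H → A is preserved.

D, E → F, H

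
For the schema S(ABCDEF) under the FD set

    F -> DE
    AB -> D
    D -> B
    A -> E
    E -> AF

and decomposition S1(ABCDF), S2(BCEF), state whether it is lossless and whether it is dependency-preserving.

lossless and dependency-preserving

Lossless test: (BCF)⁺ = {ABCDEF}, which contains all of one fragment — lossless.
Dependency preservation: F → DE; A → E; E → AF are not contained in any single fragment, but the restricted closure of each left-hand side across the fragments still reaches the right-hand side; the remaining FDs each lie inside some fragment. All dependencies are preserved.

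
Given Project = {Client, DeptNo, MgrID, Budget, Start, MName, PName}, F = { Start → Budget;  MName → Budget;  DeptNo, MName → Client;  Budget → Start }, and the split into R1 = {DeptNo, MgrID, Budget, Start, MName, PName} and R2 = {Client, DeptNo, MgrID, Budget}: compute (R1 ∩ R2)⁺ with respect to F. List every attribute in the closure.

R1 ∩ R2 = {DeptNo, MgrID, Budget}.
Budget → Start applies, adding Start
Closure: {DeptNo, MgrID, Budget, Start}.

DeptNo, MgrID, Budget, Start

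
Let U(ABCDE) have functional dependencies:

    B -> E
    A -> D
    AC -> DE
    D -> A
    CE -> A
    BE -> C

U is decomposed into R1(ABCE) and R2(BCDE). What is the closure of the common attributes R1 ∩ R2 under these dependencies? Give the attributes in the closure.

ABCDE

R1 ∩ R2 = {BCE}.
CE → A applies, adding A
A → D applies, adding D
Closure: {ABCDE}.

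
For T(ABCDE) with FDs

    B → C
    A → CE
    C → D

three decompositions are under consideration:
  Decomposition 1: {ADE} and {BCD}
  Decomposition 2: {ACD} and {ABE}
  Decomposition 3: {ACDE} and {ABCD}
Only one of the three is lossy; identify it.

Decomposition 1

Decomposition 1: common = {D}, closure = {D} → lossy.
Decomposition 2: common = {A}, closure = {ACDE} → lossless.
Decomposition 3: common = {ACD}, closure = {ACDE} → lossless.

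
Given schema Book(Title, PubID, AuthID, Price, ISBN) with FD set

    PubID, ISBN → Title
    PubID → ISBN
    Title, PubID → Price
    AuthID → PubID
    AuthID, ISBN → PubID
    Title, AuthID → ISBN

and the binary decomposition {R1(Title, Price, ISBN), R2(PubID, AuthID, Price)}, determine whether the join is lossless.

Common attributes: R1 ∩ R2 = {Price}.
No dependency enlarges {Price}, so (Price)⁺ = {Price}.
The closure contains neither all of R1 = {Title, Price, ISBN} nor all of R2 = {PubID, AuthID, Price}, so the common attributes are not a superkey of either fragment. The join is lossy.

No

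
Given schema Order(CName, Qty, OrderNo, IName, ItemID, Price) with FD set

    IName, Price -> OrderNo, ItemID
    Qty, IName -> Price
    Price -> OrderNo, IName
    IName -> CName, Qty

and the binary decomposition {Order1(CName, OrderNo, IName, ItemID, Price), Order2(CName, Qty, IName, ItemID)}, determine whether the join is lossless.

Common attributes: Order1 ∩ Order2 = {CName, IName, ItemID}.
Closure of {CName, IName, ItemID}: IName → CName, Qty applies, adding Qty; Qty, IName → Price applies, adding Price; Price → OrderNo, IName applies, adding OrderNo. So (CName, IName, ItemID)⁺ = {CName, Qty, OrderNo, IName, ItemID, Price}.
This closure contains every attribute of Order1, so Order1 ∩ Order2 → Order1. The join is lossless.

Yes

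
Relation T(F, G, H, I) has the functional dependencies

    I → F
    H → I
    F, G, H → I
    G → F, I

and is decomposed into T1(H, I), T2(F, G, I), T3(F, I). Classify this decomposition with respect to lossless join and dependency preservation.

Lossless test (chase): Rows 1 and 2 agree on I; apply I→F and equate their F entries. No row becomes fully distinguished — the join is lossy.
Dependency preservation: F, G, H → I is not contained in any single fragment, but the restricted closure of its left-hand side across the fragments still reaches the right-hand side; the remaining FDs each lie inside some fragment. All dependencies are preserved.

lossy but dependency-preserving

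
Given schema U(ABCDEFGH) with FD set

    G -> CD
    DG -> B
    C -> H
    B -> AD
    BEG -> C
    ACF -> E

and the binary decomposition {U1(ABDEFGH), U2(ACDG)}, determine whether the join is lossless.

Yes

Common attributes: U1 ∩ U2 = {ADG}.
Closure of {ADG}: G → CD applies, adding C; DG → B applies, adding B; C → H applies, adding H. So (ADG)⁺ = {ABCDGH}.
This closure contains every attribute of U2, so U1 ∩ U2 → U2. The join is lossless.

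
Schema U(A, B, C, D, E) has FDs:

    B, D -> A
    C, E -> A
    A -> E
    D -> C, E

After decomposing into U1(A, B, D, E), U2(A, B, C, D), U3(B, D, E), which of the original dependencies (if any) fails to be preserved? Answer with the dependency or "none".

Check C, E → A: no single fragment contains all of {A, C, E}, and the restricted closure of {C, E} across the fragments never reaches {A}.
B, D → A is preserved.
A → E is preserved.
D → C, E is preserved.

C, E -> A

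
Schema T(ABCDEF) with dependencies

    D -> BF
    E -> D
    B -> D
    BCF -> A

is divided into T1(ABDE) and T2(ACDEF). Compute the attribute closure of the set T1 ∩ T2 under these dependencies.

ABDEF

T1 ∩ T2 = {ADE}.
D → BF applies, adding BF
Closure: {ABDEF}.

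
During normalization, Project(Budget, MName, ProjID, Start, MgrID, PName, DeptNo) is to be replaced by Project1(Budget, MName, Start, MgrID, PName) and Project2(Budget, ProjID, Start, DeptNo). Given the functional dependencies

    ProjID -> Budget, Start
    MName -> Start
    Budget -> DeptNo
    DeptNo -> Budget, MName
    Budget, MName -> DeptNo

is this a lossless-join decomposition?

Common attributes: Project1 ∩ Project2 = {Budget, Start}.
Closure of {Budget, Start}: Budget → DeptNo applies, adding DeptNo; DeptNo → Budget, MName applies, adding MName. So (Budget, Start)⁺ = {Budget, MName, Start, DeptNo}.
The closure contains neither all of Project1 = {Budget, MName, Start, MgrID, PName} nor all of Project2 = {Budget, ProjID, Start, DeptNo}, so the common attributes are not a superkey of either fragment. The join is lossy.

No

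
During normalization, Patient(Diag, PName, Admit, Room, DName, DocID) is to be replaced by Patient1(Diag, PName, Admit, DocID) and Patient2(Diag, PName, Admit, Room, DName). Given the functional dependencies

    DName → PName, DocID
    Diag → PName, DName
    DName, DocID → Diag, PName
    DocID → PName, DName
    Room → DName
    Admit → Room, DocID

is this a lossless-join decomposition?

Common attributes: Patient1 ∩ Patient2 = {Diag, PName, Admit}.
Closure of {Diag, PName, Admit}: Diag → PName, DName applies, adding DName; Admit → Room, DocID applies, adding Room, DocID. So (Diag, PName, Admit)⁺ = {Diag, PName, Admit, Room, DName, DocID}.
This closure contains every attribute of Patient1, so Patient1 ∩ Patient2 → Patient1. The join is lossless.

Yes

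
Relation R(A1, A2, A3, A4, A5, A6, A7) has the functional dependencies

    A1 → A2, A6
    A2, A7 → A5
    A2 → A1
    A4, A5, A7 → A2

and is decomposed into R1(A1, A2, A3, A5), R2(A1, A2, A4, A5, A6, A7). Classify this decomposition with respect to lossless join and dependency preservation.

lossy but dependency-preserving

Lossless test: (A1, A2, A5)⁺ = {A1, A2, A5, A6}, which is a superkey of neither fragment — lossy.
Dependency preservation: every FD's attributes lie within a single fragment, so each can be enforced locally — preserved.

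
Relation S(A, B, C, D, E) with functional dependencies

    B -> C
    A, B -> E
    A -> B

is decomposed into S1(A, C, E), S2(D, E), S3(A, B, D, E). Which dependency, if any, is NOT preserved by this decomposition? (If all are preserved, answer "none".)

B -> C

Check B → C: no single fragment contains all of {B, C}, and the restricted closure of {B} across the fragments never reaches {C}.
A, B → E is preserved.
A → B is preserved.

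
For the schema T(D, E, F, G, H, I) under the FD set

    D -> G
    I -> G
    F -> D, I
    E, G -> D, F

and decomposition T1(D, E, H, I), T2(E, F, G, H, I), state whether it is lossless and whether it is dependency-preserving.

lossless but not dependency-preserving

Lossless test: (E, H, I)⁺ = {D, E, F, G, H, I}, which contains all of one fragment — lossless.
Dependency preservation: the restricted closure of {D} across the fragments never reaches {G}, so D → G cannot be enforced without a join — not preserved.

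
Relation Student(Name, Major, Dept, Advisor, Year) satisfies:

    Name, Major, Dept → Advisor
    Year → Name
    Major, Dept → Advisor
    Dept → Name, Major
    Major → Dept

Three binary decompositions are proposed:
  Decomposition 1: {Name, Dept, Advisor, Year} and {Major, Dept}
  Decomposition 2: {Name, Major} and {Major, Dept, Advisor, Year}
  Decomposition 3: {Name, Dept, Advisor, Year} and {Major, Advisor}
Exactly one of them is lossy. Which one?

Decomposition 1: common = {Dept}, closure = {Name, Major, Dept, Advisor} → lossless.
Decomposition 2: common = {Major}, closure = {Name, Major, Dept, Advisor} → lossless.
Decomposition 3: common = {Advisor}, closure = {Advisor} → lossy.

Decomposition 3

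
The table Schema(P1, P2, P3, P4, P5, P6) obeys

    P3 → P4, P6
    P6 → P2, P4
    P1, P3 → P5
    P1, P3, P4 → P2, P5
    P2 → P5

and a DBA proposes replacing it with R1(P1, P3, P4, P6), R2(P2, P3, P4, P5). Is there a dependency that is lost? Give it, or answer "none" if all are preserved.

Check P6 → P2, P4: no single fragment contains all of {P2, P4, P6}, and the restricted closure of {P6} across the fragments never reaches {P2, P4}.
P3 → P4, P6 is preserved.
P1, P3 → P5 is preserved.
P1, P3, P4 → P2, P5 is preserved.
P2 → P5 is preserved.

P6 → P2, P4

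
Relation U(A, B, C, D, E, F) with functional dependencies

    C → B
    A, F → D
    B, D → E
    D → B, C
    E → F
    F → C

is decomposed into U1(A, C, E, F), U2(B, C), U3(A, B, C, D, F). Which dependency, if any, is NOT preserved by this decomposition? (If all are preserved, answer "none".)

B, D → E

Check B, D → E: no single fragment contains all of {B, D, E}, and the restricted closure of {B, D} across the fragments never reaches {E}.
C → B is preserved.
A, F → D is preserved.
D → B, C is preserved.
E → F is preserved.
F → C is preserved.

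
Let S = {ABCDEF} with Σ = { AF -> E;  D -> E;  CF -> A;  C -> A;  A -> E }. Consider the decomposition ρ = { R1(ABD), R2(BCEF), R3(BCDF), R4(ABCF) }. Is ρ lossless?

Chase test. Columns are ABCDEF; row i has aⱼ where attribute j ∈ Ri, else bᵢⱼ.
Initial tableau (one row per fragment):
  row 1: a1 a2 b13 a4 b15 b16
  row 2: b21 a2 a3 b24 a5 a6
  row 3: b31 a2 a3 a4 b35 a6
  row 4: a1 a2 a3 b44 b45 a6
Rows 1 and 3 agree on D; apply D→E and equate their E entries.
Rows 2 and 3 agree on CF; apply CF→A and equate their A entries.
Rows 2 and 4 agree on CF; apply CF→A and equate their A entries.
Rows 1 and 2 agree on A; apply A→E and equate their E entries.
Rows 1 and 4 agree on A; apply A→E and equate their E entries.
Row 3 is now all distinguished symbols — the join is lossless.

Yes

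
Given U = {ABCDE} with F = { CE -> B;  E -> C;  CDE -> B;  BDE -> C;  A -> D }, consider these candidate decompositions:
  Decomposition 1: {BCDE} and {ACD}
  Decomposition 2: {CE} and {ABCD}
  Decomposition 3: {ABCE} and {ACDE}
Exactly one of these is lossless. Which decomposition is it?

Decomposition 1: common = {CD}, closure = {CD} → lossy.
Decomposition 2: common = {C}, closure = {C} → lossy.
Decomposition 3: common = {ACE}, closure = {ABCDE} → lossless.

Decomposition 3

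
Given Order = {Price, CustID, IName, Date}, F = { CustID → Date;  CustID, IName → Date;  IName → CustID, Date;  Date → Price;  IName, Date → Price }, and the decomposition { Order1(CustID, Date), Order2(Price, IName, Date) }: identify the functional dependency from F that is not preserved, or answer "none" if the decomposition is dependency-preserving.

Check IName → CustID, Date: no single fragment contains all of {CustID, IName, Date}, and the restricted closure of {IName} across the fragments never reaches {CustID, Date}.
CustID → Date is preserved.
CustID, IName → Date is preserved.
Date → Price is preserved.
IName, Date → Price is preserved.

IName → CustID, Date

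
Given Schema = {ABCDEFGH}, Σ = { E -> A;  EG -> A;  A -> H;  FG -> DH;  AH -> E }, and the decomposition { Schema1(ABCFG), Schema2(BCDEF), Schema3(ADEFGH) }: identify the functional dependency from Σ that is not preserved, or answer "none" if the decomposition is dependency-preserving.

E → A lies within Schema3.
EG → A lies within Schema3.
A → H lies within Schema3.
FG → DH lies within Schema3.
AH → E lies within Schema3.
Every dependency is enforceable on the fragments, so the decomposition is dependency-preserving.

none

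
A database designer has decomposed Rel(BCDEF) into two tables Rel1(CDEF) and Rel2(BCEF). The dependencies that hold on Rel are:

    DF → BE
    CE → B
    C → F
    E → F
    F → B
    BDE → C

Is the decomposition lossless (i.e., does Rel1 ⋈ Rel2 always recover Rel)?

Yes

Common attributes: Rel1 ∩ Rel2 = {CEF}.
Closure of {CEF}: CE → B applies, adding B. So (CEF)⁺ = {BCEF}.
This closure contains every attribute of Rel2, so Rel1 ∩ Rel2 → Rel2. The join is lossless.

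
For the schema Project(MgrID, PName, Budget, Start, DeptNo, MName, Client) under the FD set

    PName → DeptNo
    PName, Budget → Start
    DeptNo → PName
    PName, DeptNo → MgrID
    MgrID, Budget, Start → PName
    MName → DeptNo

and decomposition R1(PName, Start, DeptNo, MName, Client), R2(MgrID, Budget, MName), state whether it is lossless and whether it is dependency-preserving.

Lossless test: (MName)⁺ = {MgrID, PName, DeptNo, MName}, which is a superkey of neither fragment — lossy.
Dependency preservation: the restricted closure of {PName, Budget} across the fragments never reaches {Start}, so PName, Budget → Start cannot be enforced without a join — not preserved.

lossy and not dependency-preserving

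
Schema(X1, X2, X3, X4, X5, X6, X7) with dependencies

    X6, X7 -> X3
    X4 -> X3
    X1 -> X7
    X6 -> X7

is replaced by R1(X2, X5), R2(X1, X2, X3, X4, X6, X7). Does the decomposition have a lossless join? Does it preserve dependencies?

lossy but dependency-preserving

Lossless test: (X2)⁺ = {X2}, which is a superkey of neither fragment — lossy.
Dependency preservation: every FD's attributes lie within a single fragment, so each can be enforced locally — preserved.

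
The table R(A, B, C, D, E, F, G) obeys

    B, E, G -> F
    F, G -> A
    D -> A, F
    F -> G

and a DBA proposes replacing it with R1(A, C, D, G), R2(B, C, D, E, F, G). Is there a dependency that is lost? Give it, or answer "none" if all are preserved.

F, G -> A

Check F, G → A: no single fragment contains all of {A, F, G}, and the restricted closure of {F, G} across the fragments never reaches {A}.
B, E, G → F is preserved.
D → A, F is preserved.
F → G is preserved.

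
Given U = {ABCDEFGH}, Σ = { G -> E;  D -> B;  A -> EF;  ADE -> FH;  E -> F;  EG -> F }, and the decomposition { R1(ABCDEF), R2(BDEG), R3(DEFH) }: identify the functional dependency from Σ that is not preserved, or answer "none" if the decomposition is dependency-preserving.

ADE -> FH

Check ADE → FH: no single fragment contains all of {ADEFH}, and the restricted closure of {ADE} across the fragments never reaches {FH}.
G → E is preserved.
D → B is preserved.
A → EF is preserved.
E → F is preserved.
EG → F is preserved.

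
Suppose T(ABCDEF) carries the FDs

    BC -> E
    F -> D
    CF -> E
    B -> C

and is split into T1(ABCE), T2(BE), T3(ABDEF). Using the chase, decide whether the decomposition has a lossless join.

Chase test. Columns are ABCDEF; row i has aⱼ where attribute j ∈ Ti, else bᵢⱼ.
Initial tableau (one row per fragment):
  row 1: a1 a2 a3 b14 a5 b16
  row 2: b21 a2 b23 b24 a5 b26
  row 3: a1 a2 b33 a4 a5 a6
Rows 1 and 2 agree on B; apply B→C and equate their C entries.
Rows 1 and 3 agree on B; apply B→C and equate their C entries.
Row 3 is now all distinguished symbols — the join is lossless.

Yes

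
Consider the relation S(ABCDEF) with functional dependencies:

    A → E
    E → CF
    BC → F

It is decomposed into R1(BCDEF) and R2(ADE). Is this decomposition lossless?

Common attributes: R1 ∩ R2 = {DE}.
Closure of {DE}: E → CF applies, adding CF. So (DE)⁺ = {CDEF}.
The closure contains neither all of R1 = {BCDEF} nor all of R2 = {ADE}, so the common attributes are not a superkey of either fragment. The join is lossy.

No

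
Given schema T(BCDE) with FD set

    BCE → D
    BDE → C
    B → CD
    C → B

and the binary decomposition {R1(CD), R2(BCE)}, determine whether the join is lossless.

Common attributes: R1 ∩ R2 = {C}.
Closure of {C}: C → B applies, adding B; B → CD applies, adding D. So (C)⁺ = {BCD}.
This closure contains every attribute of R1, so R1 ∩ R2 → R1. The join is lossless.

Yes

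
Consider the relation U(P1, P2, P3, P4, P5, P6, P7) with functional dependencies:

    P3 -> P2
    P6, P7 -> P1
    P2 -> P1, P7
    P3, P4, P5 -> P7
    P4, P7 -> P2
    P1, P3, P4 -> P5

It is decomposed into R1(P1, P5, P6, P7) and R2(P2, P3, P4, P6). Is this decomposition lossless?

Common attributes: R1 ∩ R2 = {P6}.
No dependency enlarges {P6}, so (P6)⁺ = {P6}.
The closure contains neither all of R1 = {P1, P5, P6, P7} nor all of R2 = {P2, P3, P4, P6}, so the common attributes are not a superkey of either fragment. The join is lossy.

No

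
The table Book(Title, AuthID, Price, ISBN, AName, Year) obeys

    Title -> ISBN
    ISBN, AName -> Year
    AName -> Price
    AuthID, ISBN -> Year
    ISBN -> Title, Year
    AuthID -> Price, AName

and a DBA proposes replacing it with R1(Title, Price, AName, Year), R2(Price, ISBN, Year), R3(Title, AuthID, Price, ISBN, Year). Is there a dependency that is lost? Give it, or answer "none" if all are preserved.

AuthID -> Price, AName

Check AuthID → Price, AName: no single fragment contains all of {AuthID, Price, AName}, and the restricted closure of {AuthID} across the fragments never reaches {Price, AName}.
Title → ISBN is preserved.
ISBN, AName → Year is preserved.
AName → Price is preserved.
AuthID, ISBN → Year is preserved.
ISBN → Title, Year is preserved.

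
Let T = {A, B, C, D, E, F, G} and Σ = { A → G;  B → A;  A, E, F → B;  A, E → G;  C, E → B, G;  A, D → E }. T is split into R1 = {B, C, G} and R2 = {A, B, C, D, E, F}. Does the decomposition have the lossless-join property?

Common attributes: R1 ∩ R2 = {B, C}.
Closure of {B, C}: B → A applies, adding A; A → G applies, adding G. So (B, C)⁺ = {A, B, C, G}.
This closure contains every attribute of R1, so R1 ∩ R2 → R1. The join is lossless.

Yes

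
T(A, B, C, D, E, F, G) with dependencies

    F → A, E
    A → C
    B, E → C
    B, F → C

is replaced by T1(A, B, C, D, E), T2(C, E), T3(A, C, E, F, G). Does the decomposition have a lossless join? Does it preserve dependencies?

lossy but dependency-preserving

Lossless test (chase): applying each FD to every pair of rows produces no changes in the tableau, so no row becomes fully distinguished — the join is lossy.
Dependency preservation: B, F → C is not contained in any single fragment, but the restricted closure of its left-hand side across the fragments still reaches the right-hand side; the remaining FDs each lie inside some fragment. All dependencies are preserved.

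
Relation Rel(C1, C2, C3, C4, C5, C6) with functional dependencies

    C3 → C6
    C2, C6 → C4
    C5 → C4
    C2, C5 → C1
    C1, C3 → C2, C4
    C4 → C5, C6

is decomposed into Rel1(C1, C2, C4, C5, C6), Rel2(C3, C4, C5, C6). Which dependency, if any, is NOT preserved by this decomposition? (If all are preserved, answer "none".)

Check C1, C3 → C2, C4: no single fragment contains all of {C1, C2, C3, C4}, and the restricted closure of {C1, C3} across the fragments never reaches {C2, C4}.
C3 → C6 is preserved.
C2, C6 → C4 is preserved.
C5 → C4 is preserved.
C2, C5 → C1 is preserved.
C4 → C5, C6 is preserved.

C1, C3 → C2, C4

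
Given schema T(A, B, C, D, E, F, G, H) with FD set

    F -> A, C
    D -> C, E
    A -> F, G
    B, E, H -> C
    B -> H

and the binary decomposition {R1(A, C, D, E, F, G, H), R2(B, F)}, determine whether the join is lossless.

No

Common attributes: R1 ∩ R2 = {F}.
Closure of {F}: F → A, C applies, adding A, C; A → F, G applies, adding G. So (F)⁺ = {A, C, F, G}.
The closure contains neither all of R1 = {A, C, D, E, F, G, H} nor all of R2 = {B, F}, so the common attributes are not a superkey of either fragment. The join is lossy.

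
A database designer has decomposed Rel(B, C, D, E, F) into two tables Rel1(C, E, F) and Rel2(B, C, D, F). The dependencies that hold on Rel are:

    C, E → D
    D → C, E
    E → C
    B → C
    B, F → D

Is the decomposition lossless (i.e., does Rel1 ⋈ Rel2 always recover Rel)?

Common attributes: Rel1 ∩ Rel2 = {C, F}.
No dependency enlarges {C, F}, so (C, F)⁺ = {C, F}.
The closure contains neither all of Rel1 = {C, E, F} nor all of Rel2 = {B, C, D, F}, so the common attributes are not a superkey of either fragment. The join is lossy.

No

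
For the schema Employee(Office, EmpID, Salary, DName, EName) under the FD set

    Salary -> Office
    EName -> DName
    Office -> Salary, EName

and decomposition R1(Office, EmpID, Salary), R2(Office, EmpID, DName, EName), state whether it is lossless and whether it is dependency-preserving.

lossless and dependency-preserving

Lossless test: (Office, EmpID)⁺ = {Office, EmpID, Salary, DName, EName}, which contains all of one fragment — lossless.
Dependency preservation: Office → Salary, EName is not contained in any single fragment, but the restricted closure of its left-hand side across the fragments still reaches the right-hand side; the remaining FDs each lie inside some fragment. All dependencies are preserved.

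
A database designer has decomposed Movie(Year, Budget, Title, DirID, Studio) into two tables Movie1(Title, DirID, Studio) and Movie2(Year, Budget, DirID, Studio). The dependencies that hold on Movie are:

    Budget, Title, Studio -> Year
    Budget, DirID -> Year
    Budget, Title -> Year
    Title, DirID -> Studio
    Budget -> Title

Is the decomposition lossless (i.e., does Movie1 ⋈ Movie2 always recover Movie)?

Common attributes: Movie1 ∩ Movie2 = {DirID, Studio}.
No dependency enlarges {DirID, Studio}, so (DirID, Studio)⁺ = {DirID, Studio}.
The closure contains neither all of Movie1 = {Title, DirID, Studio} nor all of Movie2 = {Year, Budget, DirID, Studio}, so the common attributes are not a superkey of either fragment. The join is lossy.

No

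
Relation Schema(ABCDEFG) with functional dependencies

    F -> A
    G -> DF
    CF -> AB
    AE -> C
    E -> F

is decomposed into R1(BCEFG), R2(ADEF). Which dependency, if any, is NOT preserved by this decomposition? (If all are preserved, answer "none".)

G -> DF

Check G → DF: no single fragment contains all of {DFG}, and the restricted closure of {G} across the fragments never reaches {DF}.
F → A is preserved.
CF → AB is preserved.
AE → C is preserved.
E → F is preserved.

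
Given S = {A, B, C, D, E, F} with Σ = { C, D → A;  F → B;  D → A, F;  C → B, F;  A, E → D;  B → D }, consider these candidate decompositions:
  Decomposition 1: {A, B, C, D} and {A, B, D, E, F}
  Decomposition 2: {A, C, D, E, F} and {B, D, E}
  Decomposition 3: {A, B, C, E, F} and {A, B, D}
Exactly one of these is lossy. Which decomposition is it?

Decomposition 1

Decomposition 1: common = {A, B, D}, closure = {A, B, D, F} → lossy.
Decomposition 2: common = {D, E}, closure = {A, B, D, E, F} → lossless.
Decomposition 3: common = {A, B}, closure = {A, B, D, F} → lossless.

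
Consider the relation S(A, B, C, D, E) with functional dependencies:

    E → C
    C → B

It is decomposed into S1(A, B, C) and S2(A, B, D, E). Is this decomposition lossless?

Common attributes: S1 ∩ S2 = {A, B}.
No dependency enlarges {A, B}, so (A, B)⁺ = {A, B}.
The closure contains neither all of S1 = {A, B, C} nor all of S2 = {A, B, D, E}, so the common attributes are not a superkey of either fragment. The join is lossy.

No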